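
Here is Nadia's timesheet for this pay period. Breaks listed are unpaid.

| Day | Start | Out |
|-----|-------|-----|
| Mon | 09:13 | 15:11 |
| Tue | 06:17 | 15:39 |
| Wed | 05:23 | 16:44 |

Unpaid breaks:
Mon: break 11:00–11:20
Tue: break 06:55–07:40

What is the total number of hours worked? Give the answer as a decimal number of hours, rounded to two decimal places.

Mon: 09:13–15:11 = 5 h 58 min; less 20 min break → 5 h 38 min
Tue: 06:17–15:39 = 9 h 22 min; less 45 min break → 8 h 37 min
Wed: 05:23–16:44 = 11 h 21 min
Total: 5 h 38 min + 8 h 37 min + 11 h 21 min = 25 h 36 min.

25.60 hours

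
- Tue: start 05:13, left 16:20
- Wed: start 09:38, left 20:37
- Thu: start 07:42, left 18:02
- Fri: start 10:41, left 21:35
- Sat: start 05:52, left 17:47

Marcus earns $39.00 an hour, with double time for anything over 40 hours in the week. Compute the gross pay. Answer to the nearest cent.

$2749.50

Tue: 05:13–16:20 = 11 h 7 min
Wed: 09:38–20:37 = 10 h 59 min
Thu: 07:42–18:02 = 10 h 20 min
Fri: 10:41–21:35 = 10 h 54 min
Sat: 05:52–17:47 = 11 h 55 min
Total worked: 55 h 15 min = 3315 min.
Regular 40 h 0 min = 2400 min at $39.00/h; overtime 15 h 15 min = 915 min at $78.00/h.
Pay = (2400 × $39.00 + 915 × $78.00) ÷ 60 = $2749.50.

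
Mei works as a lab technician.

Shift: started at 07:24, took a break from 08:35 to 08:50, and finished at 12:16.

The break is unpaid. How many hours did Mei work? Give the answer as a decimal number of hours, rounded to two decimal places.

4.62 hours

Shift: 07:24–12:16 = 4 h 52 min; less 15 min break → 4 h 37 min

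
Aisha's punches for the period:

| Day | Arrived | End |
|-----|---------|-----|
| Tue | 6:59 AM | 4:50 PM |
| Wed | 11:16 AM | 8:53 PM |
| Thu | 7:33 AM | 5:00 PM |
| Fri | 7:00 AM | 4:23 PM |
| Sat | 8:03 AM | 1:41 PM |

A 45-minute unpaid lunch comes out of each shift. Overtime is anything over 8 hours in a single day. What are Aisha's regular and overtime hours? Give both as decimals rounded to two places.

Tue: 6:59 AM–4:50 PM = 9 h 51 min; less 45 min break → 9 h 6 min
Wed: 11:16 AM–8:53 PM = 9 h 37 min; less 45 min break → 8 h 52 min
Thu: 7:33 AM–5:00 PM = 9 h 27 min; less 45 min break → 8 h 42 min
Fri: 7:00 AM–4:23 PM = 9 h 23 min; less 45 min break → 8 h 38 min
Sat: 8:03 AM–1:41 PM = 5 h 38 min; less 45 min break → 4 h 53 min
Tue reg 8 h 0 min / OT 1 h 6 min; Wed reg 8 h 0 min / OT 0 h 52 min; Thu reg 8 h 0 min / OT 0 h 42 min; Fri reg 8 h 0 min / OT 0 h 38 min; Sat reg 4 h 53 min / OT 0 h 0 min.
Totals: regular 36 h 53 min, overtime 3 h 18 min.

Regular 36.88 hours, overtime 3.30 hours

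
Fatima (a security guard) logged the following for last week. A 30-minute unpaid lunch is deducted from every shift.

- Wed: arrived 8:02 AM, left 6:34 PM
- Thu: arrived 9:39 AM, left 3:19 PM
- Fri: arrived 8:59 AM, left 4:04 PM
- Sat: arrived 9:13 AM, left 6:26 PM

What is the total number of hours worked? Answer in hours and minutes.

30 h 30 min

Wed: 8:02 AM–6:34 PM = 10 h 32 min; less 30 min break → 10 h 2 min
Thu: 9:39 AM–3:19 PM = 5 h 40 min; less 30 min break → 5 h 10 min
Fri: 8:59 AM–4:04 PM = 7 h 5 min; less 30 min break → 6 h 35 min
Sat: 9:13 AM–6:26 PM = 9 h 13 min; less 30 min break → 8 h 43 min
Total: 10 h 2 min + 5 h 10 min + 6 h 35 min + 8 h 43 min = 30 h 30 min.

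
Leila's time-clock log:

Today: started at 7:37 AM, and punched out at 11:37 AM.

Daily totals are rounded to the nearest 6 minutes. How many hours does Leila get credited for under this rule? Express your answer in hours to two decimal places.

Today: 7:37 AM–11:37 AM = 4 h 0 min → rounds to 4 h 0 min

4.00 hours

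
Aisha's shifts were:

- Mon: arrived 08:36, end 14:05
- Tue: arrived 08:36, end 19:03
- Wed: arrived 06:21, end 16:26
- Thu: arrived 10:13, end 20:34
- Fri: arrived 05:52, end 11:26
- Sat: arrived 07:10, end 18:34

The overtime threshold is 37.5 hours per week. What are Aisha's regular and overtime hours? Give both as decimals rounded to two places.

Mon: 08:36–14:05 = 5 h 29 min
Tue: 08:36–19:03 = 10 h 27 min
Wed: 06:21–16:26 = 10 h 5 min
Thu: 10:13–20:34 = 10 h 21 min
Fri: 05:52–11:26 = 5 h 34 min
Sat: 07:10–18:34 = 11 h 24 min
Total worked: 53 h 20 min = 53.33 h.
Threshold 37.5 h → overtime 15 h 50 min, regular 37 h 30 min.

Regular 37.50 hours, overtime 15.83 hours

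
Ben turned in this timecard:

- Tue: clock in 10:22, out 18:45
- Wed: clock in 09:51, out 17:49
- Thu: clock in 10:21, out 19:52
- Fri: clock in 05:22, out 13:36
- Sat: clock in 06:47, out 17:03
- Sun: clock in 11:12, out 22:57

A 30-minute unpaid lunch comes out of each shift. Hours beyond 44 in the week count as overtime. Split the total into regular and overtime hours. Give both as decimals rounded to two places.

Regular 44.00 hours, overtime 9.12 hours

Tue: 10:22–18:45 = 8 h 23 min; less 30 min break → 7 h 53 min
Wed: 09:51–17:49 = 7 h 58 min; less 30 min break → 7 h 28 min
Thu: 10:21–19:52 = 9 h 31 min; less 30 min break → 9 h 1 min
Fri: 05:22–13:36 = 8 h 14 min; less 30 min break → 7 h 44 min
Sat: 06:47–17:03 = 10 h 16 min; less 30 min break → 9 h 46 min
Sun: 11:12–22:57 = 11 h 45 min; less 30 min break → 11 h 15 min
Total worked: 53 h 7 min = 53.12 h.
Threshold 44 h → overtime 9 h 7 min, regular 44 h 0 min.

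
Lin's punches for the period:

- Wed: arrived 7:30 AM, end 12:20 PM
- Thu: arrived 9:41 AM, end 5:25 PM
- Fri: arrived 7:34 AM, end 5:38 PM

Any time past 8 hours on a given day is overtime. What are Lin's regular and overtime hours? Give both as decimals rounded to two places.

Regular 20.57 hours, overtime 2.07 hours

Wed: 7:30 AM–12:20 PM = 4 h 50 min
Thu: 9:41 AM–5:25 PM = 7 h 44 min
Fri: 7:34 AM–5:38 PM = 10 h 4 min
Wed reg 4 h 50 min / OT 0 h 0 min; Thu reg 7 h 44 min / OT 0 h 0 min; Fri reg 8 h 0 min / OT 2 h 4 min.
Totals: regular 20 h 34 min, overtime 2 h 4 min.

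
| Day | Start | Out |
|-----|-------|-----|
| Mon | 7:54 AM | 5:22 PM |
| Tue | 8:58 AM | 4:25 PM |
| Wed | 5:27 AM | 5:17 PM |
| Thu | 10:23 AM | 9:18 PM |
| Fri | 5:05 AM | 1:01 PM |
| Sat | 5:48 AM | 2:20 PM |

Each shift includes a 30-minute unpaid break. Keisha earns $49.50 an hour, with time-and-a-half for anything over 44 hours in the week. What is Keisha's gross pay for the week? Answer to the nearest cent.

$2856.15

Mon: 7:54 AM–5:22 PM = 9 h 28 min; less 30 min break → 8 h 58 min
Tue: 8:58 AM–4:25 PM = 7 h 27 min; less 30 min break → 6 h 57 min
Wed: 5:27 AM–5:17 PM = 11 h 50 min; less 30 min break → 11 h 20 min
Thu: 10:23 AM–9:18 PM = 10 h 55 min; less 30 min break → 10 h 25 min
Fri: 5:05 AM–1:01 PM = 7 h 56 min; less 30 min break → 7 h 26 min
Sat: 5:48 AM–2:20 PM = 8 h 32 min; less 30 min break → 8 h 2 min
Total worked: 53 h 8 min = 3188 min.
Regular 44 h 0 min = 2640 min at $49.50/h; overtime 9 h 8 min = 548 min at $74.25/h.
Pay = (2640 × $49.50 + 548 × $74.25) ÷ 60 = $2856.15.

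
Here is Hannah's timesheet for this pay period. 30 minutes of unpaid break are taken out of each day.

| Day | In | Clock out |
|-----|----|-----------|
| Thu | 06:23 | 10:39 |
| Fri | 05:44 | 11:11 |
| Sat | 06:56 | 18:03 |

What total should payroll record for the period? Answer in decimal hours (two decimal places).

19.33 hours

Thu: 06:23–10:39 = 4 h 16 min; less 30 min break → 3 h 46 min
Fri: 05:44–11:11 = 5 h 27 min; less 30 min break → 4 h 57 min
Sat: 06:56–18:03 = 11 h 7 min; less 30 min break → 10 h 37 min
Total: 3 h 46 min + 4 h 57 min + 10 h 37 min = 19 h 20 min.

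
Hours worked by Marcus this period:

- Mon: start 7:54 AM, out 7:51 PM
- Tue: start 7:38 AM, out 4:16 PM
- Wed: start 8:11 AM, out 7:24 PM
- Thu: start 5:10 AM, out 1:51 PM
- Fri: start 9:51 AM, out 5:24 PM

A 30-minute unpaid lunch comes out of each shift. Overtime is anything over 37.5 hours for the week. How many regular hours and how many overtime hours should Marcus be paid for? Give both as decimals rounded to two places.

Mon: 7:54 AM–7:51 PM = 11 h 57 min; less 30 min break → 11 h 27 min
Tue: 7:38 AM–4:16 PM = 8 h 38 min; less 30 min break → 8 h 8 min
Wed: 8:11 AM–7:24 PM = 11 h 13 min; less 30 min break → 10 h 43 min
Thu: 5:10 AM–1:51 PM = 8 h 41 min; less 30 min break → 8 h 11 min
Fri: 9:51 AM–5:24 PM = 7 h 33 min; less 30 min break → 7 h 3 min
Total worked: 45 h 32 min = 45.53 h.
Threshold 37.5 h → overtime 8 h 2 min, regular 37 h 30 min.

Regular 37.50 hours, overtime 8.03 hours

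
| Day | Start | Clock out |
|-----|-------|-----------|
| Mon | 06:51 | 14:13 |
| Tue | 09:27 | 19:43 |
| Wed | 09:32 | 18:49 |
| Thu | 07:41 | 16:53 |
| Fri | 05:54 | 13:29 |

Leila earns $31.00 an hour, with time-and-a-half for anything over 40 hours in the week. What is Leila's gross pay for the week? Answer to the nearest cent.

Mon: 06:51–14:13 = 7 h 22 min
Tue: 09:27–19:43 = 10 h 16 min
Wed: 09:32–18:49 = 9 h 17 min
Thu: 07:41–16:53 = 9 h 12 min
Fri: 05:54–13:29 = 7 h 35 min
Total worked: 43 h 42 min = 2622 min.
Regular 40 h 0 min = 2400 min at $31.00/h; overtime 3 h 42 min = 222 min at $46.50/h.
Pay = (2400 × $31.00 + 222 × $46.50) ÷ 60 = $1412.05.

$1412.05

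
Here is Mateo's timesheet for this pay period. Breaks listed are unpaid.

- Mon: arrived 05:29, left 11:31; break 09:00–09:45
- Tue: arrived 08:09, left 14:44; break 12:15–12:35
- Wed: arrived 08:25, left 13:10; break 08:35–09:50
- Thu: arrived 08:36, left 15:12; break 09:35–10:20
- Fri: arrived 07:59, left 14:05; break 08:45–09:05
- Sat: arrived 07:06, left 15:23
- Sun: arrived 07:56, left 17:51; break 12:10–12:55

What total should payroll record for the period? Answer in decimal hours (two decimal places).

Mon: 05:29–11:31 = 6 h 2 min; less 45 min break → 5 h 17 min
Tue: 08:09–14:44 = 6 h 35 min; less 20 min break → 6 h 15 min
Wed: 08:25–13:10 = 4 h 45 min; less 75 min break → 3 h 30 min
Thu: 08:36–15:12 = 6 h 36 min; less 45 min break → 5 h 51 min
Fri: 07:59–14:05 = 6 h 6 min; less 20 min break → 5 h 46 min
Sat: 07:06–15:23 = 8 h 17 min
Sun: 07:56–17:51 = 9 h 55 min; less 45 min break → 9 h 10 min
Total: 5 h 17 min + 6 h 15 min + 3 h 30 min + 5 h 51 min + 5 h 46 min + 8 h 17 min + 9 h 10 min = 44 h 6 min.

44.10 hours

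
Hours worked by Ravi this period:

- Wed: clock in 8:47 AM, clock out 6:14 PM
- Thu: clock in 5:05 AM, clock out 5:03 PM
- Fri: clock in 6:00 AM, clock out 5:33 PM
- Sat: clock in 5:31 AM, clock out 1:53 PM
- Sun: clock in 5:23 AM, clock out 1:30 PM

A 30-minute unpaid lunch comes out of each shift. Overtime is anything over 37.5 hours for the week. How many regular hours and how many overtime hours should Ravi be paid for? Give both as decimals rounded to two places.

Regular 37.50 hours, overtime 9.45 hours

Wed: 8:47 AM–6:14 PM = 9 h 27 min; less 30 min break → 8 h 57 min
Thu: 5:05 AM–5:03 PM = 11 h 58 min; less 30 min break → 11 h 28 min
Fri: 6:00 AM–5:33 PM = 11 h 33 min; less 30 min break → 11 h 3 min
Sat: 5:31 AM–1:53 PM = 8 h 22 min; less 30 min break → 7 h 52 min
Sun: 5:23 AM–1:30 PM = 8 h 7 min; less 30 min break → 7 h 37 min
Total worked: 46 h 57 min = 46.95 h.
Threshold 37.5 h → overtime 9 h 27 min, regular 37 h 30 min.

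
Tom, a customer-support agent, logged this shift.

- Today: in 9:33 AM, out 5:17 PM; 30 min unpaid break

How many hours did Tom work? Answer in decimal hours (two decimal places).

Today: 9:33 AM–5:17 PM = 7 h 44 min; less 30 min break → 7 h 14 min

7.23 hours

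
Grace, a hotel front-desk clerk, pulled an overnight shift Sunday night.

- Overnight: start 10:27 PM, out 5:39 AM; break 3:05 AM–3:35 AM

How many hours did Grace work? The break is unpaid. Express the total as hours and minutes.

Overnight: 10:27 PM → midnight = 1 h 33 min; midnight → 5:39 AM = 5 h 39 min; span 7 h 12 min; less 30 min break → 6 h 42 min

6 h 42 min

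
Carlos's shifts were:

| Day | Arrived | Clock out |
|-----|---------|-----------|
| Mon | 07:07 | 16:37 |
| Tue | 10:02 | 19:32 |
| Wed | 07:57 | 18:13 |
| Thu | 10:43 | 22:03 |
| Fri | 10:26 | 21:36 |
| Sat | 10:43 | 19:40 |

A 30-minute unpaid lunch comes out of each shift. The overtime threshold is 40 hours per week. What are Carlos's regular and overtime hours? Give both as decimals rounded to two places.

Mon: 07:07–16:37 = 9 h 30 min; less 30 min break → 9 h 0 min
Tue: 10:02–19:32 = 9 h 30 min; less 30 min break → 9 h 0 min
Wed: 07:57–18:13 = 10 h 16 min; less 30 min break → 9 h 46 min
Thu: 10:43–22:03 = 11 h 20 min; less 30 min break → 10 h 50 min
Fri: 10:26–21:36 = 11 h 10 min; less 30 min break → 10 h 40 min
Sat: 10:43–19:40 = 8 h 57 min; less 30 min break → 8 h 27 min
Total worked: 57 h 43 min = 57.72 h.
Threshold 40 h → overtime 17 h 43 min, regular 40 h 0 min.

Regular 40.00 hours, overtime 17.72 hours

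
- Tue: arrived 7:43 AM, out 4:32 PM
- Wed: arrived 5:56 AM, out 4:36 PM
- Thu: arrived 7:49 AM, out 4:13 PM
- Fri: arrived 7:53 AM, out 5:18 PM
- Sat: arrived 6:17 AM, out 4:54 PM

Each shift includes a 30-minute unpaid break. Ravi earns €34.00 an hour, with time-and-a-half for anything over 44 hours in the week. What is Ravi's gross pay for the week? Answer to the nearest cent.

Tue: 7:43 AM–4:32 PM = 8 h 49 min; less 30 min break → 8 h 19 min
Wed: 5:56 AM–4:36 PM = 10 h 40 min; less 30 min break → 10 h 10 min
Thu: 7:49 AM–4:13 PM = 8 h 24 min; less 30 min break → 7 h 54 min
Fri: 7:53 AM–5:18 PM = 9 h 25 min; less 30 min break → 8 h 55 min
Sat: 6:17 AM–4:54 PM = 10 h 37 min; less 30 min break → 10 h 7 min
Total worked: 45 h 25 min = 2725 min.
Regular 44 h 0 min = 2640 min at €34.00/h; overtime 1 h 25 min = 85 min at €51.00/h.
Pay = (2640 × €34.00 + 85 × €51.00) ÷ 60 = €1568.25.

€1568.25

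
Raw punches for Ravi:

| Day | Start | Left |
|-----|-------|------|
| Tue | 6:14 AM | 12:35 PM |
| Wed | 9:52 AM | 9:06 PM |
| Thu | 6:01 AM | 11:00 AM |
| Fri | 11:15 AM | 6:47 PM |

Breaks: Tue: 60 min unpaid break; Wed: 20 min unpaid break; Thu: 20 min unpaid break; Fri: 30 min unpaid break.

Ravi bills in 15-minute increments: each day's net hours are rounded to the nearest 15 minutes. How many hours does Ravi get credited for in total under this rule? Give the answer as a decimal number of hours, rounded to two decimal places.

28.00 hours

Tue: 6:14 AM–12:35 PM = 6 h 21 min − 60 min = 5 h 21 min → rounds to 5 h 15 min
Wed: 9:52 AM–9:06 PM = 11 h 14 min − 20 min = 10 h 54 min → rounds to 11 h 0 min
Thu: 6:01 AM–11:00 AM = 4 h 59 min − 20 min = 4 h 39 min → rounds to 4 h 45 min
Fri: 11:15 AM–6:47 PM = 7 h 32 min − 30 min = 7 h 2 min → rounds to 7 h 0 min
Total credited: 28 h 0 min.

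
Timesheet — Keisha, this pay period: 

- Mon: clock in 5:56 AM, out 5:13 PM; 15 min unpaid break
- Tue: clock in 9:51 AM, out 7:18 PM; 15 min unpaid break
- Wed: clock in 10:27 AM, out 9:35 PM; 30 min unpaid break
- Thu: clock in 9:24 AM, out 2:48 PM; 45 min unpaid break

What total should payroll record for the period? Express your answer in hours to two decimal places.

35.52 hours

Mon: 5:56 AM–5:13 PM = 11 h 17 min; less 15 min break → 11 h 2 min
Tue: 9:51 AM–7:18 PM = 9 h 27 min; less 15 min break → 9 h 12 min
Wed: 10:27 AM–9:35 PM = 11 h 8 min; less 30 min break → 10 h 38 min
Thu: 9:24 AM–2:48 PM = 5 h 24 min; less 45 min break → 4 h 39 min
Total: 11 h 2 min + 9 h 12 min + 10 h 38 min + 4 h 39 min = 35 h 31 min.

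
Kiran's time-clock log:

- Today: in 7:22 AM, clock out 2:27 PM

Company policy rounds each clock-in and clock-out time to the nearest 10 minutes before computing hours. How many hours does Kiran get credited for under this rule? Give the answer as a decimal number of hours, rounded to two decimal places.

Today: in 7:22 AM→7:20 AM, out 2:27 PM→2:30 PM; 7 h 10 min

7.17 hours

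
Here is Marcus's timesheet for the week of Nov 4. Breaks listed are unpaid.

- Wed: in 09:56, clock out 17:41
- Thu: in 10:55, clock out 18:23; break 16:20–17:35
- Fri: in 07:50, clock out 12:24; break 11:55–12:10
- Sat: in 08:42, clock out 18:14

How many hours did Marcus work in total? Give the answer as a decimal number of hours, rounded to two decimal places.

Wed: 09:56–17:41 = 7 h 45 min
Thu: 10:55–18:23 = 7 h 28 min; less 75 min break → 6 h 13 min
Fri: 07:50–12:24 = 4 h 34 min; less 15 min break → 4 h 19 min
Sat: 08:42–18:14 = 9 h 32 min
Total: 7 h 45 min + 6 h 13 min + 4 h 19 min + 9 h 32 min = 27 h 49 min.

27.82 hours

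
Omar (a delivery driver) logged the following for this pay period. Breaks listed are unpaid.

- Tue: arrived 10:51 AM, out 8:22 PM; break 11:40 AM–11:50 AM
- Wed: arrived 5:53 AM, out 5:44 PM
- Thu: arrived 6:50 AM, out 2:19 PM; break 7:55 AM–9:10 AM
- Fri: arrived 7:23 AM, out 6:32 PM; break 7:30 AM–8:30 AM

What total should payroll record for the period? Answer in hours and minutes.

Tue: 10:51 AM–8:22 PM = 9 h 31 min; less 10 min break → 9 h 21 min
Wed: 5:53 AM–5:44 PM = 11 h 51 min
Thu: 6:50 AM–2:19 PM = 7 h 29 min; less 75 min break → 6 h 14 min
Fri: 7:23 AM–6:32 PM = 11 h 9 min; less 60 min break → 10 h 9 min
Total: 9 h 21 min + 11 h 51 min + 6 h 14 min + 10 h 9 min = 37 h 35 min.

37 h 35 min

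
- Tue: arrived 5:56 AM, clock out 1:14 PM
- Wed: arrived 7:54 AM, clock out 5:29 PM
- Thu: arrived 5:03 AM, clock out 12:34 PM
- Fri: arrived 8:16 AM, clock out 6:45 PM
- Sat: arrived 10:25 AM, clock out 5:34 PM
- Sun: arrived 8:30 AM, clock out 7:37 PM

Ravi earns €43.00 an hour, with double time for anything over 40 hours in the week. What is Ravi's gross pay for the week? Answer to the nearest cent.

€2850.90

Tue: 5:56 AM–1:14 PM = 7 h 18 min
Wed: 7:54 AM–5:29 PM = 9 h 35 min
Thu: 5:03 AM–12:34 PM = 7 h 31 min
Fri: 8:16 AM–6:45 PM = 10 h 29 min
Sat: 10:25 AM–5:34 PM = 7 h 9 min
Sun: 8:30 AM–7:37 PM = 11 h 7 min
Total worked: 53 h 9 min = 3189 min.
Regular 40 h 0 min = 2400 min at €43.00/h; overtime 13 h 9 min = 789 min at €86.00/h.
Pay = (2400 × €43.00 + 789 × €86.00) ÷ 60 = €2850.90.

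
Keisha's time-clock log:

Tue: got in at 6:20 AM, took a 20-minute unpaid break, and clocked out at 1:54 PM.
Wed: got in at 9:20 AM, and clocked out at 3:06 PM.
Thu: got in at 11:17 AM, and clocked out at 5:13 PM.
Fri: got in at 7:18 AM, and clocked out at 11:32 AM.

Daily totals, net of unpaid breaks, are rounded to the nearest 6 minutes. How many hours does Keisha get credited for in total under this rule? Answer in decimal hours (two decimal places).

23.10 hours

Tue: 6:20 AM–1:54 PM = 7 h 34 min − 20 min = 7 h 14 min → rounds to 7 h 12 min
Wed: 9:20 AM–3:06 PM = 5 h 46 min → rounds to 5 h 48 min
Thu: 11:17 AM–5:13 PM = 5 h 56 min → rounds to 5 h 54 min
Fri: 7:18 AM–11:32 AM = 4 h 14 min → rounds to 4 h 12 min
Total credited: 23 h 6 min.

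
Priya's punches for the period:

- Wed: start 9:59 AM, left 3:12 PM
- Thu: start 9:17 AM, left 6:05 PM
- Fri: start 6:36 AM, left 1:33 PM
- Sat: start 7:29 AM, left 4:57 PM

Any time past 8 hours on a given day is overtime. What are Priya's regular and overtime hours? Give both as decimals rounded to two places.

Wed: 9:59 AM–3:12 PM = 5 h 13 min
Thu: 9:17 AM–6:05 PM = 8 h 48 min
Fri: 6:36 AM–1:33 PM = 6 h 57 min
Sat: 7:29 AM–4:57 PM = 9 h 28 min
Wed reg 5 h 13 min / OT 0 h 0 min; Thu reg 8 h 0 min / OT 0 h 48 min; Fri reg 6 h 57 min / OT 0 h 0 min; Sat reg 8 h 0 min / OT 1 h 28 min.
Totals: regular 28 h 10 min, overtime 2 h 16 min.

Regular 28.17 hours, overtime 2.27 hours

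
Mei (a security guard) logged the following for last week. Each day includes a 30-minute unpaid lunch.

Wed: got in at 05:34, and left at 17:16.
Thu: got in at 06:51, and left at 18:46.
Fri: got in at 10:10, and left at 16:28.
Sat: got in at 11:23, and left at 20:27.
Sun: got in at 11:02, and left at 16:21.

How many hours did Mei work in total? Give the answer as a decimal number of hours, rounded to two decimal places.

Wed: 05:34–17:16 = 11 h 42 min; less 30 min break → 11 h 12 min
Thu: 06:51–18:46 = 11 h 55 min; less 30 min break → 11 h 25 min
Fri: 10:10–16:28 = 6 h 18 min; less 30 min break → 5 h 48 min
Sat: 11:23–20:27 = 9 h 4 min; less 30 min break → 8 h 34 min
Sun: 11:02–16:21 = 5 h 19 min; less 30 min break → 4 h 49 min
Total: 11 h 12 min + 11 h 25 min + 5 h 48 min + 8 h 34 min + 4 h 49 min = 41 h 48 min.

41.80 hours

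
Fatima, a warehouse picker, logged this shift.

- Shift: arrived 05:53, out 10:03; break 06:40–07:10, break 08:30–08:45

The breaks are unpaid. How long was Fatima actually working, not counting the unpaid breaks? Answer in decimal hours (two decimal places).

Shift: 05:53–10:03 = 4 h 10 min; less 45 min break → 3 h 25 min

3.42 hours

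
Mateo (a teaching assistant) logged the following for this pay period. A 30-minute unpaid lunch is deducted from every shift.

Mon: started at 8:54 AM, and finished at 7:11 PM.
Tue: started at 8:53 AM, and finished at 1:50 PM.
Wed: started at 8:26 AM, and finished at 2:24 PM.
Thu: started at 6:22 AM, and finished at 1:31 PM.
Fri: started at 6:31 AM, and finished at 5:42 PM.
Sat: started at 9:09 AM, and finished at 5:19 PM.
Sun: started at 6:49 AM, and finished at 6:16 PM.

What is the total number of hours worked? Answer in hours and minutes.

Mon: 8:54 AM–7:11 PM = 10 h 17 min; less 30 min break → 9 h 47 min
Tue: 8:53 AM–1:50 PM = 4 h 57 min; less 30 min break → 4 h 27 min
Wed: 8:26 AM–2:24 PM = 5 h 58 min; less 30 min break → 5 h 28 min
Thu: 6:22 AM–1:31 PM = 7 h 9 min; less 30 min break → 6 h 39 min
Fri: 6:31 AM–5:42 PM = 11 h 11 min; less 30 min break → 10 h 41 min
Sat: 9:09 AM–5:19 PM = 8 h 10 min; less 30 min break → 7 h 40 min
Sun: 6:49 AM–6:16 PM = 11 h 27 min; less 30 min break → 10 h 57 min
Total: 9 h 47 min + 4 h 27 min + 5 h 28 min + 6 h 39 min + 10 h 41 min + 7 h 40 min + 10 h 57 min = 55 h 39 min.

55 h 39 min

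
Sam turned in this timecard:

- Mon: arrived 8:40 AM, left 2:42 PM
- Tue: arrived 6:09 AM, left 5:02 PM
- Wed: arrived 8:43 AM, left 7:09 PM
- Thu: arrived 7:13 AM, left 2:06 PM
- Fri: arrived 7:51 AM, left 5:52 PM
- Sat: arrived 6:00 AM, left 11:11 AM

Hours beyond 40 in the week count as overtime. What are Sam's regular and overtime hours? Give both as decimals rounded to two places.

Mon: 8:40 AM–2:42 PM = 6 h 2 min
Tue: 6:09 AM–5:02 PM = 10 h 53 min
Wed: 8:43 AM–7:09 PM = 10 h 26 min
Thu: 7:13 AM–2:06 PM = 6 h 53 min
Fri: 7:51 AM–5:52 PM = 10 h 1 min
Sat: 6:00 AM–11:11 AM = 5 h 11 min
Total worked: 49 h 26 min = 49.43 h.
Threshold 40 h → overtime 9 h 26 min, regular 40 h 0 min.

Regular 40.00 hours, overtime 9.43 hours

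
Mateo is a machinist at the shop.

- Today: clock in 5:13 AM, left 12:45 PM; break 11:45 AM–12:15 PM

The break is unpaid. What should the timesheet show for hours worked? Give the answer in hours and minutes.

7 h 2 min

Today: 5:13 AM–12:45 PM = 7 h 32 min; less 30 min break → 7 h 2 min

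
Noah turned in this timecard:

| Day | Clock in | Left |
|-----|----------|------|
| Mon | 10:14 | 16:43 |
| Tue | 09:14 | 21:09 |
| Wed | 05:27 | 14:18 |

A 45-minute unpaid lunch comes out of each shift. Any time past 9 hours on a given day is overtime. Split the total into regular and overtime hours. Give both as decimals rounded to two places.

Mon: 10:14–16:43 = 6 h 29 min; less 45 min break → 5 h 44 min
Tue: 09:14–21:09 = 11 h 55 min; less 45 min break → 11 h 10 min
Wed: 05:27–14:18 = 8 h 51 min; less 45 min break → 8 h 6 min
Mon reg 5 h 44 min / OT 0 h 0 min; Tue reg 9 h 0 min / OT 2 h 10 min; Wed reg 8 h 6 min / OT 0 h 0 min.
Totals: regular 22 h 50 min, overtime 2 h 10 min.

Regular 22.83 hours, overtime 2.17 hours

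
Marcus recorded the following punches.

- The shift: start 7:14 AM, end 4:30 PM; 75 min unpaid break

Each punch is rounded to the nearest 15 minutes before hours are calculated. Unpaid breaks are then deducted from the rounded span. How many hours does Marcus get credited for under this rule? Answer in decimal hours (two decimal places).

8.00 hours

The shift: in 7:14 AM→7:15 AM, out 4:30 PM→4:30 PM; 9 h 15 min − 75 min = 8 h 0 min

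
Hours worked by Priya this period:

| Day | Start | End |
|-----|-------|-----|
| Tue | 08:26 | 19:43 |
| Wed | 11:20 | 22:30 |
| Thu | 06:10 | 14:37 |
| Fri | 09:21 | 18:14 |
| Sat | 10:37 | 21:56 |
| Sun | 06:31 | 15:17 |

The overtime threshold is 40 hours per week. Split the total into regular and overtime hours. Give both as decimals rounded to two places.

Regular 40.00 hours, overtime 19.87 hours

Tue: 08:26–19:43 = 11 h 17 min
Wed: 11:20–22:30 = 11 h 10 min
Thu: 06:10–14:37 = 8 h 27 min
Fri: 09:21–18:14 = 8 h 53 min
Sat: 10:37–21:56 = 11 h 19 min
Sun: 06:31–15:17 = 8 h 46 min
Total worked: 59 h 52 min = 59.87 h.
Threshold 40 h → overtime 19 h 52 min, regular 40 h 0 min.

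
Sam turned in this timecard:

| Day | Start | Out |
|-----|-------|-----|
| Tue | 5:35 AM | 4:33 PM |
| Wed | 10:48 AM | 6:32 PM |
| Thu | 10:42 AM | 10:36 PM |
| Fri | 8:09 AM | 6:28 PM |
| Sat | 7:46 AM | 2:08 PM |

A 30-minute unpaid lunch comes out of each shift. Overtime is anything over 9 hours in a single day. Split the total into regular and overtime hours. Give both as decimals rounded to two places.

Tue: 5:35 AM–4:33 PM = 10 h 58 min; less 30 min break → 10 h 28 min
Wed: 10:48 AM–6:32 PM = 7 h 44 min; less 30 min break → 7 h 14 min
Thu: 10:42 AM–10:36 PM = 11 h 54 min; less 30 min break → 11 h 24 min
Fri: 8:09 AM–6:28 PM = 10 h 19 min; less 30 min break → 9 h 49 min
Sat: 7:46 AM–2:08 PM = 6 h 22 min; less 30 min break → 5 h 52 min
Tue reg 9 h 0 min / OT 1 h 28 min; Wed reg 7 h 14 min / OT 0 h 0 min; Thu reg 9 h 0 min / OT 2 h 24 min; Fri reg 9 h 0 min / OT 0 h 49 min; Sat reg 5 h 52 min / OT 0 h 0 min.
Totals: regular 40 h 6 min, overtime 4 h 41 min.

Regular 40.10 hours, overtime 4.68 hours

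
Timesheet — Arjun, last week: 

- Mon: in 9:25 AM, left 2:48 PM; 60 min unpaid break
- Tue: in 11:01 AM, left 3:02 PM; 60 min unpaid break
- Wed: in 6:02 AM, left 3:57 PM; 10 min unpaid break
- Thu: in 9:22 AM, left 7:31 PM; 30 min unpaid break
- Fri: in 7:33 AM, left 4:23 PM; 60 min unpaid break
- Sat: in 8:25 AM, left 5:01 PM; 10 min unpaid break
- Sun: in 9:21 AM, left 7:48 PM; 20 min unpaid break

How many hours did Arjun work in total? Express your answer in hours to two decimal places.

53.18 hours

Mon: 9:25 AM–2:48 PM = 5 h 23 min; less 60 min break → 4 h 23 min
Tue: 11:01 AM–3:02 PM = 4 h 1 min; less 60 min break → 3 h 1 min
Wed: 6:02 AM–3:57 PM = 9 h 55 min; less 10 min break → 9 h 45 min
Thu: 9:22 AM–7:31 PM = 10 h 9 min; less 30 min break → 9 h 39 min
Fri: 7:33 AM–4:23 PM = 8 h 50 min; less 60 min break → 7 h 50 min
Sat: 8:25 AM–5:01 PM = 8 h 36 min; less 10 min break → 8 h 26 min
Sun: 9:21 AM–7:48 PM = 10 h 27 min; less 20 min break → 10 h 7 min
Total: 4 h 23 min + 3 h 1 min + 9 h 45 min + 9 h 39 min + 7 h 50 min + 8 h 26 min + 10 h 7 min = 53 h 11 min.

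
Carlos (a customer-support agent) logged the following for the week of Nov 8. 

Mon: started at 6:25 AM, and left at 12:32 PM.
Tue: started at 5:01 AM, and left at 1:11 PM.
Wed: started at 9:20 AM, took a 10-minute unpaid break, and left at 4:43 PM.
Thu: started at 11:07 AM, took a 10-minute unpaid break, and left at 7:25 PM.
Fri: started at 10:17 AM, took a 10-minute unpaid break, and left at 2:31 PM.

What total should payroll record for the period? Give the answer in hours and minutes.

33 h 42 min

Mon: 6:25 AM–12:32 PM = 6 h 7 min
Tue: 5:01 AM–1:11 PM = 8 h 10 min
Wed: 9:20 AM–4:43 PM = 7 h 23 min; less 10 min break → 7 h 13 min
Thu: 11:07 AM–7:25 PM = 8 h 18 min; less 10 min break → 8 h 8 min
Fri: 10:17 AM–2:31 PM = 4 h 14 min; less 10 min break → 4 h 4 min
Total: 6 h 7 min + 8 h 10 min + 7 h 13 min + 8 h 8 min + 4 h 4 min = 33 h 42 min.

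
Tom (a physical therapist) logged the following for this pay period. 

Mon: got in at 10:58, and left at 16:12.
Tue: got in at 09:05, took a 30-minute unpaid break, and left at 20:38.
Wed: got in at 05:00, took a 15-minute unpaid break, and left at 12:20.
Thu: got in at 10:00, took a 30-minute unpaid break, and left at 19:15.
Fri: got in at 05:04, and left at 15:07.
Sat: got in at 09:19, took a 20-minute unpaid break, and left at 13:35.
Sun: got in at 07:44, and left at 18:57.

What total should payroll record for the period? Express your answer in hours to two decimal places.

Mon: 10:58–16:12 = 5 h 14 min
Tue: 09:05–20:38 = 11 h 33 min; less 30 min break → 11 h 3 min
Wed: 05:00–12:20 = 7 h 20 min; less 15 min break → 7 h 5 min
Thu: 10:00–19:15 = 9 h 15 min; less 30 min break → 8 h 45 min
Fri: 05:04–15:07 = 10 h 3 min
Sat: 09:19–13:35 = 4 h 16 min; less 20 min break → 3 h 56 min
Sun: 07:44–18:57 = 11 h 13 min
Total: 5 h 14 min + 11 h 3 min + 7 h 5 min + 8 h 45 min + 10 h 3 min + 3 h 56 min + 11 h 13 min = 57 h 19 min.

57.32 hours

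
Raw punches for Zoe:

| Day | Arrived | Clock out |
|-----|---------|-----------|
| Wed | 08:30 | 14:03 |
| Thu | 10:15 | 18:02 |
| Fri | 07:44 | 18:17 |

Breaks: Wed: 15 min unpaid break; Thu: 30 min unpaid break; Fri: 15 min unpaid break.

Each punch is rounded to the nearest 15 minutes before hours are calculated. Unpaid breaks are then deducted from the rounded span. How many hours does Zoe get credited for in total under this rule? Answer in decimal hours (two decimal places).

Wed: in 08:30→08:30, out 14:03→14:00; 5 h 30 min − 15 min = 5 h 15 min
Thu: in 10:15→10:15, out 18:02→18:00; 7 h 45 min − 30 min = 7 h 15 min
Fri: in 07:44→07:45, out 18:17→18:15; 10 h 30 min − 15 min = 10 h 15 min
Total credited: 22 h 45 min.

22.75 hours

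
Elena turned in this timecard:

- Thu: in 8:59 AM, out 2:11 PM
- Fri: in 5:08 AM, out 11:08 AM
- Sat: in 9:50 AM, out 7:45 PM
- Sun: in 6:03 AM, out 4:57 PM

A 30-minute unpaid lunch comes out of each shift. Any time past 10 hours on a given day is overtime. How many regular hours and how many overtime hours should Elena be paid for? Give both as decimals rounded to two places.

Thu: 8:59 AM–2:11 PM = 5 h 12 min; less 30 min break → 4 h 42 min
Fri: 5:08 AM–11:08 AM = 6 h 0 min; less 30 min break → 5 h 30 min
Sat: 9:50 AM–7:45 PM = 9 h 55 min; less 30 min break → 9 h 25 min
Sun: 6:03 AM–4:57 PM = 10 h 54 min; less 30 min break → 10 h 24 min
Thu reg 4 h 42 min / OT 0 h 0 min; Fri reg 5 h 30 min / OT 0 h 0 min; Sat reg 9 h 25 min / OT 0 h 0 min; Sun reg 10 h 0 min / OT 0 h 24 min.
Totals: regular 29 h 37 min, overtime 0 h 24 min.

Regular 29.62 hours, overtime 0.40 hours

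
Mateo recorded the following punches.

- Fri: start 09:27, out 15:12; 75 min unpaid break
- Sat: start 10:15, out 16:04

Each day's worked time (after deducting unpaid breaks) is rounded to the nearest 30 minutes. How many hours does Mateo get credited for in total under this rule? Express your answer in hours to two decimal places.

10.50 hours

Fri: 09:27–15:12 = 5 h 45 min − 75 min = 4 h 30 min → rounds to 4 h 30 min
Sat: 10:15–16:04 = 5 h 49 min → rounds to 6 h 0 min
Total credited: 10 h 30 min.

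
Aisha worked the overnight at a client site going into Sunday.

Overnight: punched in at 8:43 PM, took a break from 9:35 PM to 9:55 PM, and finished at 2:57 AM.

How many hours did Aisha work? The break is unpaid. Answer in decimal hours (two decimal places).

Overnight: 8:43 PM → midnight = 3 h 17 min; midnight → 2:57 AM = 2 h 57 min; span 6 h 14 min; less 20 min break → 5 h 54 min

5.90 hours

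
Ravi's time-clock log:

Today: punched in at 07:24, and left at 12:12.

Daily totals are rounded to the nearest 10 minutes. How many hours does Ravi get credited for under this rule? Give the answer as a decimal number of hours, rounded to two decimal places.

Today: 07:24–12:12 = 4 h 48 min → rounds to 4 h 50 min

4.83 hours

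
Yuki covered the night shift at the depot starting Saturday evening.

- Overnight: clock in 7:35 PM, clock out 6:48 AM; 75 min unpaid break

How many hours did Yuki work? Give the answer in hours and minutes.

9 h 58 min

Overnight: 7:35 PM → midnight = 4 h 25 min; midnight → 6:48 AM = 6 h 48 min; span 11 h 13 min; less 75 min break → 9 h 58 min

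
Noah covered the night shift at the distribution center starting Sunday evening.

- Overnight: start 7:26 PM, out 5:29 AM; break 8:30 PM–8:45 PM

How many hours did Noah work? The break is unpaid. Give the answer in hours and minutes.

9 h 48 min

Overnight: 7:26 PM → midnight = 4 h 34 min; midnight → 5:29 AM = 5 h 29 min; span 10 h 3 min; less 15 min break → 9 h 48 min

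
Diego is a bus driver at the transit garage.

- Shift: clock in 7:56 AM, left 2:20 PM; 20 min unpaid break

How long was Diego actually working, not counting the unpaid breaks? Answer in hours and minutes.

6 h 4 min

Shift: 7:56 AM–2:20 PM = 6 h 24 min; less 20 min break → 6 h 4 min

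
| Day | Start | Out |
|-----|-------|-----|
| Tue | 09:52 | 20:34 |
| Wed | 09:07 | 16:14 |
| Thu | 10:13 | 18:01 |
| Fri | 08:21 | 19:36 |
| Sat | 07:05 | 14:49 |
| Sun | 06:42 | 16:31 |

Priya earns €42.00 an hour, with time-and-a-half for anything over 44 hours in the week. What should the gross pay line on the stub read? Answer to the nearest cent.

€2504.25

Tue: 09:52–20:34 = 10 h 42 min
Wed: 09:07–16:14 = 7 h 7 min
Thu: 10:13–18:01 = 7 h 48 min
Fri: 08:21–19:36 = 11 h 15 min
Sat: 07:05–14:49 = 7 h 44 min
Sun: 06:42–16:31 = 9 h 49 min
Total worked: 54 h 25 min = 3265 min.
Regular 44 h 0 min = 2640 min at €42.00/h; overtime 10 h 25 min = 625 min at €63.00/h.
Pay = (2640 × €42.00 + 625 × €63.00) ÷ 60 = €2504.25.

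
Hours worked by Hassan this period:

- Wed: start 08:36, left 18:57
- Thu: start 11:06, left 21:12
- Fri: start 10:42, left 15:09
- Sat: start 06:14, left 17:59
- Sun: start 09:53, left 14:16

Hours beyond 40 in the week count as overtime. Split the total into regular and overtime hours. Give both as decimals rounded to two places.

Wed: 08:36–18:57 = 10 h 21 min
Thu: 11:06–21:12 = 10 h 6 min
Fri: 10:42–15:09 = 4 h 27 min
Sat: 06:14–17:59 = 11 h 45 min
Sun: 09:53–14:16 = 4 h 23 min
Total worked: 41 h 2 min = 41.03 h.
Threshold 40 h → overtime 1 h 2 min, regular 40 h 0 min.

Regular 40.00 hours, overtime 1.03 hours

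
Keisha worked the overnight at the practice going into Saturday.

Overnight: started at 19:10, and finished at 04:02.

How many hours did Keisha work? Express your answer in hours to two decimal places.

Overnight: 19:10 → midnight = 4 h 50 min; midnight → 04:02 = 4 h 2 min; span 8 h 52 min

8.87 hours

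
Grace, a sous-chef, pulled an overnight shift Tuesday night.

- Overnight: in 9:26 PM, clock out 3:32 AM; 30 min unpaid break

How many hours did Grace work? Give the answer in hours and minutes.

5 h 36 min

Overnight: 9:26 PM → midnight = 2 h 34 min; midnight → 3:32 AM = 3 h 32 min; span 6 h 6 min; less 30 min break → 5 h 36 min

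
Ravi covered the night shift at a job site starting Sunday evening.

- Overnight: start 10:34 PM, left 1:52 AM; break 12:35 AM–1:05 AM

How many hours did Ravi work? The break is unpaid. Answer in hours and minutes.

Overnight: 10:34 PM → midnight = 1 h 26 min; midnight → 1:52 AM = 1 h 52 min; span 3 h 18 min; less 30 min break → 2 h 48 min

2 h 48 min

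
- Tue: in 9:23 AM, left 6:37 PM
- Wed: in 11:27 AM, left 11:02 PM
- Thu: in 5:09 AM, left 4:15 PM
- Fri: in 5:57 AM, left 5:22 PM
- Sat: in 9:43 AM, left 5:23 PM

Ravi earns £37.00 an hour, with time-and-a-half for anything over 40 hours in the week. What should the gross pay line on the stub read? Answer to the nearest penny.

£2090.50

Tue: 9:23 AM–6:37 PM = 9 h 14 min
Wed: 11:27 AM–11:02 PM = 11 h 35 min
Thu: 5:09 AM–4:15 PM = 11 h 6 min
Fri: 5:57 AM–5:22 PM = 11 h 25 min
Sat: 9:43 AM–5:23 PM = 7 h 40 min
Total worked: 51 h 0 min = 3060 min.
Regular 40 h 0 min = 2400 min at £37.00/h; overtime 11 h 0 min = 660 min at £55.50/h.
Pay = (2400 × £37.00 + 660 × £55.50) ÷ 60 = £2090.50.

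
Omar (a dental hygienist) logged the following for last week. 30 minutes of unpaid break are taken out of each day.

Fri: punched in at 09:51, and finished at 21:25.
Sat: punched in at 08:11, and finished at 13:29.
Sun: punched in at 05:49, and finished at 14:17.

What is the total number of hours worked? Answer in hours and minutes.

23 h 50 min

Fri: 09:51–21:25 = 11 h 34 min; less 30 min break → 11 h 4 min
Sat: 08:11–13:29 = 5 h 18 min; less 30 min break → 4 h 48 min
Sun: 05:49–14:17 = 8 h 28 min; less 30 min break → 7 h 58 min
Total: 11 h 4 min + 4 h 48 min + 7 h 58 min = 23 h 50 min.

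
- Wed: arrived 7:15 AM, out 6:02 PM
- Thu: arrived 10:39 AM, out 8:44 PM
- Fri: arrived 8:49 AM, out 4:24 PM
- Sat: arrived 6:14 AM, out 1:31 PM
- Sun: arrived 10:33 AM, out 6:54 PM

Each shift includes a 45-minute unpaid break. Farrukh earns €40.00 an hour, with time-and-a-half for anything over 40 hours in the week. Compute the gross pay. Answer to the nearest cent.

€1620.00

Wed: 7:15 AM–6:02 PM = 10 h 47 min; less 45 min break → 10 h 2 min
Thu: 10:39 AM–8:44 PM = 10 h 5 min; less 45 min break → 9 h 20 min
Fri: 8:49 AM–4:24 PM = 7 h 35 min; less 45 min break → 6 h 50 min
Sat: 6:14 AM–1:31 PM = 7 h 17 min; less 45 min break → 6 h 32 min
Sun: 10:33 AM–6:54 PM = 8 h 21 min; less 45 min break → 7 h 36 min
Total worked: 40 h 20 min = 2420 min.
Regular 40 h 0 min = 2400 min at €40.00/h; overtime 0 h 20 min = 20 min at €60.00/h.
Pay = (2400 × €40.00 + 20 × €60.00) ÷ 60 = €1620.00.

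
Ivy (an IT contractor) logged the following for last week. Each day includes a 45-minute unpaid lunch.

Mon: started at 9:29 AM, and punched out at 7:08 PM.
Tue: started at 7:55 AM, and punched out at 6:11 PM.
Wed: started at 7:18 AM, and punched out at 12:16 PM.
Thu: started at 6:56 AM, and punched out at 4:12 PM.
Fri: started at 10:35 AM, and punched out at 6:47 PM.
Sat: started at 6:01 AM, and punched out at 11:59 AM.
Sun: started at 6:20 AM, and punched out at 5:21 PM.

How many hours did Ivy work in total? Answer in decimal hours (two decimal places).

Mon: 9:29 AM–7:08 PM = 9 h 39 min; less 45 min break → 8 h 54 min
Tue: 7:55 AM–6:11 PM = 10 h 16 min; less 45 min break → 9 h 31 min
Wed: 7:18 AM–12:16 PM = 4 h 58 min; less 45 min break → 4 h 13 min
Thu: 6:56 AM–4:12 PM = 9 h 16 min; less 45 min break → 8 h 31 min
Fri: 10:35 AM–6:47 PM = 8 h 12 min; less 45 min break → 7 h 27 min
Sat: 6:01 AM–11:59 AM = 5 h 58 min; less 45 min break → 5 h 13 min
Sun: 6:20 AM–5:21 PM = 11 h 1 min; less 45 min break → 10 h 16 min
Total: 8 h 54 min + 9 h 31 min + 4 h 13 min + 8 h 31 min + 7 h 27 min + 5 h 13 min + 10 h 16 min = 54 h 5 min.

54.08 hours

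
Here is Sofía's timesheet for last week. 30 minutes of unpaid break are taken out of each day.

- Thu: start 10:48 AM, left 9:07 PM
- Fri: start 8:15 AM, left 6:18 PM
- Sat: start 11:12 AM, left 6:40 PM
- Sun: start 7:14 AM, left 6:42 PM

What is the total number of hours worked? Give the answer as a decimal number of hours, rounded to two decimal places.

37.30 hours

Thu: 10:48 AM–9:07 PM = 10 h 19 min; less 30 min break → 9 h 49 min
Fri: 8:15 AM–6:18 PM = 10 h 3 min; less 30 min break → 9 h 33 min
Sat: 11:12 AM–6:40 PM = 7 h 28 min; less 30 min break → 6 h 58 min
Sun: 7:14 AM–6:42 PM = 11 h 28 min; less 30 min break → 10 h 58 min
Total: 9 h 49 min + 9 h 33 min + 6 h 58 min + 10 h 58 min = 37 h 18 min.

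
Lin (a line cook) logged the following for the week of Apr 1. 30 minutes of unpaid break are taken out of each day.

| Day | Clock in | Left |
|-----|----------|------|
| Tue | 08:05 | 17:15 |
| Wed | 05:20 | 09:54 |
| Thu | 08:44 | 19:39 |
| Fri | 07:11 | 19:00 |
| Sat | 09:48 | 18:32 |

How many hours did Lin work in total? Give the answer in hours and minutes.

Tue: 08:05–17:15 = 9 h 10 min; less 30 min break → 8 h 40 min
Wed: 05:20–09:54 = 4 h 34 min; less 30 min break → 4 h 4 min
Thu: 08:44–19:39 = 10 h 55 min; less 30 min break → 10 h 25 min
Fri: 07:11–19:00 = 11 h 49 min; less 30 min break → 11 h 19 min
Sat: 09:48–18:32 = 8 h 44 min; less 30 min break → 8 h 14 min
Total: 8 h 40 min + 4 h 4 min + 10 h 25 min + 11 h 19 min + 8 h 14 min = 42 h 42 min.

42 h 42 min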